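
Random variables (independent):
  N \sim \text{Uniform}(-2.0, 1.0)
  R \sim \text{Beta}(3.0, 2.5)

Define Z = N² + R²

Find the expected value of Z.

E[Z] = E[N²] + E[R²]
E[N²] = Var(N) + E[N]² = 0.75 + 0.25 = 1
E[R²] = Var(R) + E[R]² = 0.038143675 + 0.29752066 = 0.33566434
E[Z] = 1 + 0.33566434 = 1.3356643

1.3356643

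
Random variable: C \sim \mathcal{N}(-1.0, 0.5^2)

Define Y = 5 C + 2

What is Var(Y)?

For Y = aC + b: Var(Y) = a² * Var(C)
Var(C) = 0.5^2 = 0.25
Var(Y) = 5² * 0.25 = 25 * 0.25 = 6.25

6.25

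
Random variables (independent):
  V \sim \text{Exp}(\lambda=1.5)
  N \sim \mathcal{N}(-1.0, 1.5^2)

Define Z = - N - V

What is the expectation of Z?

E[Z] = -1*E[V] - 1*E[N]
E[V] = 0.66666667
E[N] = -1
E[Z] = -1*0.66666667 - 1*(-1) = 0.33333333

0.33333333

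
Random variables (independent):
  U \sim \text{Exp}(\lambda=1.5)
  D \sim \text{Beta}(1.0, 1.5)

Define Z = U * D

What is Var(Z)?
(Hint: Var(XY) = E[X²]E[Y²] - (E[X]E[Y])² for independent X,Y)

Var(XY) = E[X²]E[Y²] - (E[X]E[Y])²
E[U] = 0.66666667, Var(U) = 0.44444444
E[D] = 0.4, Var(D) = 0.068571429
E[U²] = 0.44444444 + 0.66666667² = 0.88888889
E[D²] = 0.068571429 + 0.4² = 0.22857143
Var(Z) = 0.88888889*0.22857143 - (0.66666667*0.4)²
= 0.2031746 - 0.071111111 = 0.13206349

0.13206349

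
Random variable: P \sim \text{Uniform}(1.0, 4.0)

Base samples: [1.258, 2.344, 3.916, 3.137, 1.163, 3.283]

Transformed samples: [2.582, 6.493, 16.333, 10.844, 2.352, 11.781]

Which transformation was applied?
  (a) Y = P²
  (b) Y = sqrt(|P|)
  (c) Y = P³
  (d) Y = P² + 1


Checking option (d) Y = P² + 1:
  P = 1.258 -> Y = 2.582 ✓
  P = 2.344 -> Y = 6.493 ✓
  P = 3.916 -> Y = 16.333 ✓
All samples match this transformation.

(d) P² + 1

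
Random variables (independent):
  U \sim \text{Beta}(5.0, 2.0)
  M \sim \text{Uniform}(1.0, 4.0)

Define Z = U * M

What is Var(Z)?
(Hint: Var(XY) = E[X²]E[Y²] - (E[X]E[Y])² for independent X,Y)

Var(XY) = E[X²]E[Y²] - (E[X]E[Y])²
E[U] = 0.71428571, Var(U) = 0.025510204
E[M] = 2.5, Var(M) = 0.75
E[U²] = 0.025510204 + 0.71428571² = 0.53571429
E[M²] = 0.75 + 2.5² = 7
Var(Z) = 0.53571429*7 - (0.71428571*2.5)²
= 3.75 - 3.1887755 = 0.56122449

0.56122449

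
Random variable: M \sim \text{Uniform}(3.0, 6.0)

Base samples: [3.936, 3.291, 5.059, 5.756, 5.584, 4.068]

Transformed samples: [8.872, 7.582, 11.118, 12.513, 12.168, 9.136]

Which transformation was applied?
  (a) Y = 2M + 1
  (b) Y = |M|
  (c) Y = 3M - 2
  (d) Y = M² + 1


Checking option (a) Y = 2M + 1:
  M = 3.936 -> Y = 8.872 ✓
  M = 3.291 -> Y = 7.582 ✓
  M = 5.059 -> Y = 11.118 ✓
All samples match this transformation.

(a) 2M + 1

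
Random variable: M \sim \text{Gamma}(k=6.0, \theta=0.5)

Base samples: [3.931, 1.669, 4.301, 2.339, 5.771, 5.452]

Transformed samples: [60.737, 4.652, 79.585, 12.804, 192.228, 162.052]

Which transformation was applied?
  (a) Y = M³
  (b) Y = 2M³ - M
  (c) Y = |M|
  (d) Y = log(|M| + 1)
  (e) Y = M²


Checking option (a) Y = M³:
  M = 3.931 -> Y = 60.737 ✓
  M = 1.669 -> Y = 4.652 ✓
  M = 4.301 -> Y = 79.585 ✓
All samples match this transformation.

(a) M³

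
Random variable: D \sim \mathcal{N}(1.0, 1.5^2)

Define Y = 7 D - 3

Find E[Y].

For Y = 7D - 3:
E[Y] = 7 * E[D] - 3
E[D] = 1.0 = 1
E[Y] = 7 * 1 - 3 = 4

4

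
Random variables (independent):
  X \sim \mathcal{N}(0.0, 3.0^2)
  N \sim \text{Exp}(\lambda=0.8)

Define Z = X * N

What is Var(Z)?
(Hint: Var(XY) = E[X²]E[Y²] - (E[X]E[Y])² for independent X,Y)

Var(XY) = E[X²]E[Y²] - (E[X]E[Y])²
E[X] = 0, Var(X) = 9
E[N] = 1.25, Var(N) = 1.5625
E[X²] = 9 + 0² = 9
E[N²] = 1.5625 + 1.25² = 3.125
Var(Z) = 9*3.125 - (0*1.25)²
= 28.125 - 0 = 28.125

28.125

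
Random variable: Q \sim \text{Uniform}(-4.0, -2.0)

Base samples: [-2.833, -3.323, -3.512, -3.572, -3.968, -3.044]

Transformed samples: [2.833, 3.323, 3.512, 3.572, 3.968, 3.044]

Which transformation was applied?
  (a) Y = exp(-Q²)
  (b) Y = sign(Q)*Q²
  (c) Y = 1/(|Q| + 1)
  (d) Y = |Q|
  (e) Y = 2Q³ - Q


Checking option (d) Y = |Q|:
  Q = -2.833 -> Y = 2.833 ✓
  Q = -3.323 -> Y = 3.323 ✓
  Q = -3.512 -> Y = 3.512 ✓
All samples match this transformation.

(d) |Q|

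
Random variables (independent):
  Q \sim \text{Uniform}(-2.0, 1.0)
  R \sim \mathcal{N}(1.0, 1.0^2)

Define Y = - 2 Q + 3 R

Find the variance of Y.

For independent RVs: Var(aX + bY) = a²Var(X) + b²Var(Y)
Var(Q) = 0.75
Var(R) = 1
Var(Y) = (-2)²*0.75 + 3²*1
= 4*0.75 + 9*1 = 12

12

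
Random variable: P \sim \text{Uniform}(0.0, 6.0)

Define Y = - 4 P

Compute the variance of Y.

For Y = aP + b: Var(Y) = a² * Var(P)
Var(P) = (6 - 0)^2/12 = 3
Var(Y) = (-4)² * 3 = 16 * 3 = 48

48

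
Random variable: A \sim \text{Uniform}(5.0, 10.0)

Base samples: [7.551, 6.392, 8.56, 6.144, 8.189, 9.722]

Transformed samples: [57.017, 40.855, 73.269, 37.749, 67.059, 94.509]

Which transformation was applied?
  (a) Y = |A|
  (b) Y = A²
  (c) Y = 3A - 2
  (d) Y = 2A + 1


Checking option (b) Y = A²:
  A = 7.551 -> Y = 57.017 ✓
  A = 6.392 -> Y = 40.855 ✓
  A = 8.56 -> Y = 73.269 ✓
All samples match this transformation.

(b) A²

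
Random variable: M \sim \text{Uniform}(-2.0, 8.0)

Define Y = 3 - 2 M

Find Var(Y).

For Y = aM + b: Var(Y) = a² * Var(M)
Var(M) = (8 + 2)^2/12 = 8.3333333
Var(Y) = (-2)² * 8.3333333 = 4 * 8.3333333 = 33.333333

33.333333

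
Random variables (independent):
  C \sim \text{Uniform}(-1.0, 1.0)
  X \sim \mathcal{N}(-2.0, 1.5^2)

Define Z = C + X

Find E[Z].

E[Z] = 1*E[C] + 1*E[X]
E[C] = 0
E[X] = -2
E[Z] = 1*0 + 1*(-2) = -2

-2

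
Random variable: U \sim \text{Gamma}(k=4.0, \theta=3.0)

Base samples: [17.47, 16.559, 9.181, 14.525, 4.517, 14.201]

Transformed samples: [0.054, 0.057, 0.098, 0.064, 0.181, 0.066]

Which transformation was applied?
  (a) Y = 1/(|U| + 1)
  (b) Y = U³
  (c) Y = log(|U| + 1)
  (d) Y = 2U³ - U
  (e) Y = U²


Checking option (a) Y = 1/(|U| + 1):
  U = 17.47 -> Y = 0.054 ✓
  U = 16.559 -> Y = 0.057 ✓
  U = 9.181 -> Y = 0.098 ✓
All samples match this transformation.

(a) 1/(|U| + 1)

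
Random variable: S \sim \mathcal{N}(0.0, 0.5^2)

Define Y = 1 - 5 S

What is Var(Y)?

For Y = aS + b: Var(Y) = a² * Var(S)
Var(S) = 0.5^2 = 0.25
Var(Y) = (-5)² * 0.25 = 25 * 0.25 = 6.25

6.25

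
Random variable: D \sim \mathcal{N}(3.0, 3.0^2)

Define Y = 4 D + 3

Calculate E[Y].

For Y = 4D + 3:
E[Y] = 4 * E[D] + 3
E[D] = 3.0 = 3
E[Y] = 4 * 3 + 3 = 15

15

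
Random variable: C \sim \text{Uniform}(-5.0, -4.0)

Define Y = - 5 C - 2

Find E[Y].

For Y = -5C - 2:
E[Y] = -5 * E[C] - 2
E[C] = (-5 - 4)/2 = -4.5
E[Y] = -5 * (-4.5) - 2 = 20.5

20.5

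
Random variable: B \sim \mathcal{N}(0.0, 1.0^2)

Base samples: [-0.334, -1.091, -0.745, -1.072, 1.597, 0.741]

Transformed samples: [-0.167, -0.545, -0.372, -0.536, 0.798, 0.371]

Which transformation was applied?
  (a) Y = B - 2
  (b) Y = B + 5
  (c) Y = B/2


Checking option (c) Y = B/2:
  B = -0.334 -> Y = -0.167 ✓
  B = -1.091 -> Y = -0.545 ✓
  B = -0.745 -> Y = -0.372 ✓
All samples match this transformation.

(c) B/2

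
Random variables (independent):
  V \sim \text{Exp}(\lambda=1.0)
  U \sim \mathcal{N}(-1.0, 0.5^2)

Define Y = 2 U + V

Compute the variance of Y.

For independent RVs: Var(aX + bY) = a²Var(X) + b²Var(Y)
Var(V) = 1
Var(U) = 0.25
Var(Y) = 1²*1 + 2²*0.25
= 1*1 + 4*0.25 = 2

2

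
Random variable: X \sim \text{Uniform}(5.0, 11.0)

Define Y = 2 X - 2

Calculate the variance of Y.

For Y = aX + b: Var(Y) = a² * Var(X)
Var(X) = (11 - 5)^2/12 = 3
Var(Y) = 2² * 3 = 4 * 3 = 12

12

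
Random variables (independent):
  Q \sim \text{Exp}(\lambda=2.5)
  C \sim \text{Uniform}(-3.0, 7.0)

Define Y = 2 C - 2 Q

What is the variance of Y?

For independent RVs: Var(aX + bY) = a²Var(X) + b²Var(Y)
Var(Q) = 0.16
Var(C) = 8.3333333
Var(Y) = (-2)²*0.16 + 2²*8.3333333
= 4*0.16 + 4*8.3333333 = 33.973333

33.973333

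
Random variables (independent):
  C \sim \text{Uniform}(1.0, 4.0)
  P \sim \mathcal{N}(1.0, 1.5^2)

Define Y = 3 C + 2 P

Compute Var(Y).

For independent RVs: Var(aX + bY) = a²Var(X) + b²Var(Y)
Var(C) = 0.75
Var(P) = 2.25
Var(Y) = 3²*0.75 + 2²*2.25
= 9*0.75 + 4*2.25 = 15.75

15.75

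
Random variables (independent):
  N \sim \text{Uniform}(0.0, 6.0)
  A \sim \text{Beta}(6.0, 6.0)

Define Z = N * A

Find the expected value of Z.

For independent RVs: E[XY] = E[X]*E[Y]
E[N] = 3
E[A] = 0.5
E[Z] = 3 * 0.5 = 1.5

1.5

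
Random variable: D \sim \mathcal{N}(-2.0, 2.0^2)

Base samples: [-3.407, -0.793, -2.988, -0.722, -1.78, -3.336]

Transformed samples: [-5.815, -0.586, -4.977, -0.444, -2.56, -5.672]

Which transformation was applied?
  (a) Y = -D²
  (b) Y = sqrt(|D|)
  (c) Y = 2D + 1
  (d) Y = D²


Checking option (c) Y = 2D + 1:
  D = -3.407 -> Y = -5.815 ✓
  D = -0.793 -> Y = -0.586 ✓
  D = -2.988 -> Y = -4.977 ✓
All samples match this transformation.

(c) 2D + 1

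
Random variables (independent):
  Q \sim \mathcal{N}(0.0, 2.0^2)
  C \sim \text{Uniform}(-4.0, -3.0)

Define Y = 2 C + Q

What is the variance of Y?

For independent RVs: Var(aX + bY) = a²Var(X) + b²Var(Y)
Var(Q) = 4
Var(C) = 0.083333333
Var(Y) = 1²*4 + 2²*0.083333333
= 1*4 + 4*0.083333333 = 4.3333333

4.3333333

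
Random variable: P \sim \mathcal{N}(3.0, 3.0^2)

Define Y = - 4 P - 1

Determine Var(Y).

For Y = aP + b: Var(Y) = a² * Var(P)
Var(P) = 3.0^2 = 9
Var(Y) = (-4)² * 9 = 16 * 9 = 144

144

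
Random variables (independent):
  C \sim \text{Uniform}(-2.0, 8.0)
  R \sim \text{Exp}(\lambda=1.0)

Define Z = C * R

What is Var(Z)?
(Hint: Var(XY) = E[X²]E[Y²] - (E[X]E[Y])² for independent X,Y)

Var(XY) = E[X²]E[Y²] - (E[X]E[Y])²
E[C] = 3, Var(C) = 8.3333333
E[R] = 1, Var(R) = 1
E[C²] = 8.3333333 + 3² = 17.333333
E[R²] = 1 + 1² = 2
Var(Z) = 17.333333*2 - (3*1)²
= 34.666667 - 9 = 25.666667

25.666667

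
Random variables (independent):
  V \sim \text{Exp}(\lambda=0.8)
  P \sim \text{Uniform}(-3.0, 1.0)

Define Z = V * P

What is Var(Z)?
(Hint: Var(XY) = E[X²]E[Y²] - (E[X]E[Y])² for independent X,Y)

Var(XY) = E[X²]E[Y²] - (E[X]E[Y])²
E[V] = 1.25, Var(V) = 1.5625
E[P] = -1, Var(P) = 1.3333333
E[V²] = 1.5625 + 1.25² = 3.125
E[P²] = 1.3333333 + (-1)² = 2.3333333
Var(Z) = 3.125*2.3333333 - (1.25*(-1))²
= 7.2916667 - 1.5625 = 5.7291667

5.7291667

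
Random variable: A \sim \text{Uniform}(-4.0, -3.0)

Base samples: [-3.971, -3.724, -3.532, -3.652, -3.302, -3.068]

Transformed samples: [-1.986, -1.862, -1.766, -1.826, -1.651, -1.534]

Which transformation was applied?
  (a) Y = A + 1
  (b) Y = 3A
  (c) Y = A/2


Checking option (c) Y = A/2:
  A = -3.971 -> Y = -1.986 ✓
  A = -3.724 -> Y = -1.862 ✓
  A = -3.532 -> Y = -1.766 ✓
All samples match this transformation.

(c) A/2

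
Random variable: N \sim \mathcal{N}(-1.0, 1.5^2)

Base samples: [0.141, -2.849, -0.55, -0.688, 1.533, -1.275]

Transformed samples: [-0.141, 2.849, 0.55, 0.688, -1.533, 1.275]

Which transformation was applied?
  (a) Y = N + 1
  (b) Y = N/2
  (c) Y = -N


Checking option (c) Y = -N:
  N = 0.141 -> Y = -0.141 ✓
  N = -2.849 -> Y = 2.849 ✓
  N = -0.55 -> Y = 0.55 ✓
All samples match this transformation.

(c) -N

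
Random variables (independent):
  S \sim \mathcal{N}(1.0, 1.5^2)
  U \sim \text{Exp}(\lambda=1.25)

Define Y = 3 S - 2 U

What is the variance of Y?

For independent RVs: Var(aX + bY) = a²Var(X) + b²Var(Y)
Var(S) = 2.25
Var(U) = 0.64
Var(Y) = 3²*2.25 + (-2)²*0.64
= 9*2.25 + 4*0.64 = 22.81

22.81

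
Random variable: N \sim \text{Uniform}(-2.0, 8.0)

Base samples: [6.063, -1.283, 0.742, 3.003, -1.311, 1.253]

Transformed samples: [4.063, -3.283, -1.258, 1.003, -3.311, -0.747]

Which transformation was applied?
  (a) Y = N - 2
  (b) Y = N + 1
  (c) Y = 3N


Checking option (a) Y = N - 2:
  N = 6.063 -> Y = 4.063 ✓
  N = -1.283 -> Y = -3.283 ✓
  N = 0.742 -> Y = -1.258 ✓
All samples match this transformation.

(a) N - 2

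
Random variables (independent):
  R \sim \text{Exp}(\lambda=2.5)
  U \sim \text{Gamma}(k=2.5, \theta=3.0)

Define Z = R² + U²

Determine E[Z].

E[Z] = E[R²] + E[U²]
E[R²] = Var(R) + E[R]² = 0.16 + 0.16 = 0.32
E[U²] = Var(U) + E[U]² = 22.5 + 56.25 = 78.75
E[Z] = 0.32 + 78.75 = 79.07

79.07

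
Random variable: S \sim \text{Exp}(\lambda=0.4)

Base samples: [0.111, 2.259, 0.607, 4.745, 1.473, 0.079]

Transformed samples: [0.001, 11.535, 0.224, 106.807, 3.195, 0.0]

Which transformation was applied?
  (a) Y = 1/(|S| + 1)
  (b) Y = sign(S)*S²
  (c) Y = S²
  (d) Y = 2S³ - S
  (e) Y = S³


Checking option (e) Y = S³:
  S = 0.111 -> Y = 0.001 ✓
  S = 2.259 -> Y = 11.535 ✓
  S = 0.607 -> Y = 0.224 ✓
All samples match this transformation.

(e) S³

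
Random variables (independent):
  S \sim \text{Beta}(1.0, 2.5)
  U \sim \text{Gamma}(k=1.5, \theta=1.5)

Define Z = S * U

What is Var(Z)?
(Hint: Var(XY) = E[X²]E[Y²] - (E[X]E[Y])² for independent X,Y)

Var(XY) = E[X²]E[Y²] - (E[X]E[Y])²
E[S] = 0.28571429, Var(S) = 0.045351474
E[U] = 2.25, Var(U) = 3.375
E[S²] = 0.045351474 + 0.28571429² = 0.12698413
E[U²] = 3.375 + 2.25² = 8.4375
Var(Z) = 0.12698413*8.4375 - (0.28571429*2.25)²
= 1.0714286 - 0.41326531 = 0.65816327

0.65816327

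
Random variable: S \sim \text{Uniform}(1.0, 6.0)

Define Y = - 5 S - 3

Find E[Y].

For Y = -5S - 3:
E[Y] = -5 * E[S] - 3
E[S] = (1 + 6)/2 = 3.5
E[Y] = -5 * 3.5 - 3 = -20.5

-20.5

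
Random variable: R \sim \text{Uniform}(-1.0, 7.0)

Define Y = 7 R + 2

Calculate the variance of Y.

For Y = aR + b: Var(Y) = a² * Var(R)
Var(R) = (7 + 1)^2/12 = 5.3333333
Var(Y) = 7² * 5.3333333 = 49 * 5.3333333 = 261.33333

261.33333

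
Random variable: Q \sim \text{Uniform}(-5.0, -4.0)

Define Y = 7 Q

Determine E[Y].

For Y = 7Q:
E[Y] = 7 * E[Q]
E[Q] = (-5 - 4)/2 = -4.5
E[Y] = 7 * (-4.5) = -31.5

-31.5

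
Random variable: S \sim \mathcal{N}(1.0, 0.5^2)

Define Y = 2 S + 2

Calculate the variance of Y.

For Y = aS + b: Var(Y) = a² * Var(S)
Var(S) = 0.5^2 = 0.25
Var(Y) = 2² * 0.25 = 4 * 0.25 = 1

1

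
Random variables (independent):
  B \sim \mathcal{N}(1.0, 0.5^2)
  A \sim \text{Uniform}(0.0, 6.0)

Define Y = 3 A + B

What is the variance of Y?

For independent RVs: Var(aX + bY) = a²Var(X) + b²Var(Y)
Var(B) = 0.25
Var(A) = 3
Var(Y) = 1²*0.25 + 3²*3
= 1*0.25 + 9*3 = 27.25

27.25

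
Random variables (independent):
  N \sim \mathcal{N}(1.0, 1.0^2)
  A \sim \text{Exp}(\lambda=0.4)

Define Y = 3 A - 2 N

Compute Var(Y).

For independent RVs: Var(aX + bY) = a²Var(X) + b²Var(Y)
Var(N) = 1
Var(A) = 6.25
Var(Y) = (-2)²*1 + 3²*6.25
= 4*1 + 9*6.25 = 60.25

60.25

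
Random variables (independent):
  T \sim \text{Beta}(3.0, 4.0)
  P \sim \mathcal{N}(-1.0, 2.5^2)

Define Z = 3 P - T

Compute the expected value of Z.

E[Z] = -1*E[T] + 3*E[P]
E[T] = 0.42857143
E[P] = -1
E[Z] = -1*0.42857143 + 3*(-1) = -3.4285714

-3.4285714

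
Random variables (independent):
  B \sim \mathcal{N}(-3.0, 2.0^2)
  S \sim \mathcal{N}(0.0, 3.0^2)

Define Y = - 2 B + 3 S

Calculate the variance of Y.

For independent RVs: Var(aX + bY) = a²Var(X) + b²Var(Y)
Var(B) = 4
Var(S) = 9
Var(Y) = (-2)²*4 + 3²*9
= 4*4 + 9*9 = 97

97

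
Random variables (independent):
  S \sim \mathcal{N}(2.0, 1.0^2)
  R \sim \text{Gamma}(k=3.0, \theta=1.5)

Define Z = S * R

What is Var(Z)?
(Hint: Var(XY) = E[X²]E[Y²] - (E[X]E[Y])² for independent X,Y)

Var(XY) = E[X²]E[Y²] - (E[X]E[Y])²
E[S] = 2, Var(S) = 1
E[R] = 4.5, Var(R) = 6.75
E[S²] = 1 + 2² = 5
E[R²] = 6.75 + 4.5² = 27
Var(Z) = 5*27 - (2*4.5)²
= 135 - 81 = 54

54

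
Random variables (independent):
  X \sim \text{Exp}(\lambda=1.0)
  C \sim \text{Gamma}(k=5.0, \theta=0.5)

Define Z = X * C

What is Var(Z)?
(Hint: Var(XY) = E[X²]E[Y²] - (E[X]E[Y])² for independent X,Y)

Var(XY) = E[X²]E[Y²] - (E[X]E[Y])²
E[X] = 1, Var(X) = 1
E[C] = 2.5, Var(C) = 1.25
E[X²] = 1 + 1² = 2
E[C²] = 1.25 + 2.5² = 7.5
Var(Z) = 2*7.5 - (1*2.5)²
= 15 - 6.25 = 8.75

8.75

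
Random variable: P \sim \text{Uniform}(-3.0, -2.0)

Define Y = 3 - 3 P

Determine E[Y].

For Y = -3P + 3:
E[Y] = -3 * E[P] + 3
E[P] = (-3 - 2)/2 = -2.5
E[Y] = -3 * (-2.5) + 3 = 10.5

10.5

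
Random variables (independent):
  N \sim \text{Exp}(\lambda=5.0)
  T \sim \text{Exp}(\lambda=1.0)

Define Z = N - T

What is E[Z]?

E[Z] = 1*E[N] - 1*E[T]
E[N] = 0.2
E[T] = 1
E[Z] = 1*0.2 - 1*1 = -0.8

-0.8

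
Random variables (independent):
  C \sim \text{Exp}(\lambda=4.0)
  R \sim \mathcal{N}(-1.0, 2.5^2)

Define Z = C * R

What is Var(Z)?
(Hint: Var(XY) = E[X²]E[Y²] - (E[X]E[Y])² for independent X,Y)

Var(XY) = E[X²]E[Y²] - (E[X]E[Y])²
E[C] = 0.25, Var(C) = 0.0625
E[R] = -1, Var(R) = 6.25
E[C²] = 0.0625 + 0.25² = 0.125
E[R²] = 6.25 + (-1)² = 7.25
Var(Z) = 0.125*7.25 - (0.25*(-1))²
= 0.90625 - 0.0625 = 0.84375

0.84375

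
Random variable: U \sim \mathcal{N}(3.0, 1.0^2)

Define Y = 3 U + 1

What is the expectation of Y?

For Y = 3U + 1:
E[Y] = 3 * E[U] + 1
E[U] = 3.0 = 3
E[Y] = 3 * 3 + 1 = 10

10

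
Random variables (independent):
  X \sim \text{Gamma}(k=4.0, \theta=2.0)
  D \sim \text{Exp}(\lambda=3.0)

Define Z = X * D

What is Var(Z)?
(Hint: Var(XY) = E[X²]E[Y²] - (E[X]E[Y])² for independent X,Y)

Var(XY) = E[X²]E[Y²] - (E[X]E[Y])²
E[X] = 8, Var(X) = 16
E[D] = 0.33333333, Var(D) = 0.11111111
E[X²] = 16 + 8² = 80
E[D²] = 0.11111111 + 0.33333333² = 0.22222222
Var(Z) = 80*0.22222222 - (8*0.33333333)²
= 17.777778 - 7.1111111 = 10.666667

10.666667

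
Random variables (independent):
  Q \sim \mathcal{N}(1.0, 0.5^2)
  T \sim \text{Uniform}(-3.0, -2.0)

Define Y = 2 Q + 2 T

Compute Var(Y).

For independent RVs: Var(aX + bY) = a²Var(X) + b²Var(Y)
Var(Q) = 0.25
Var(T) = 0.083333333
Var(Y) = 2²*0.25 + 2²*0.083333333
= 4*0.25 + 4*0.083333333 = 1.3333333

1.3333333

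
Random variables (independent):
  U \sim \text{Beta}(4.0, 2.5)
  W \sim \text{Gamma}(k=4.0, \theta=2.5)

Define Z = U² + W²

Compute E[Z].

E[Z] = E[U²] + E[W²]
E[U²] = Var(U) + E[U]² = 0.031558185 + 0.37869822 = 0.41025641
E[W²] = Var(W) + E[W]² = 25 + 100 = 125
E[Z] = 0.41025641 + 125 = 125.41026

125.41026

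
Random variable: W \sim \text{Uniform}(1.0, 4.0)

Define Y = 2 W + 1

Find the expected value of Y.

For Y = 2W + 1:
E[Y] = 2 * E[W] + 1
E[W] = (1 + 4)/2 = 2.5
E[Y] = 2 * 2.5 + 1 = 6

6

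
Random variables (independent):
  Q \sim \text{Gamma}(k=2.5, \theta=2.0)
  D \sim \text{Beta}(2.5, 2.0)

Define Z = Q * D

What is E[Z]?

For independent RVs: E[XY] = E[X]*E[Y]
E[Q] = 5
E[D] = 0.55555556
E[Z] = 5 * 0.55555556 = 2.7777778

2.7777778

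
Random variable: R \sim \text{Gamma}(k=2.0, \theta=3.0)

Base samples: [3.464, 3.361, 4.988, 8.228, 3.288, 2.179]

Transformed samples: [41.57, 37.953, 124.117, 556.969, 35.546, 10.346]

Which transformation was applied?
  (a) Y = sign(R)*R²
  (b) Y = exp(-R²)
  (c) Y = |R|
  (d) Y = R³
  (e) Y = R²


Checking option (d) Y = R³:
  R = 3.464 -> Y = 41.57 ✓
  R = 3.361 -> Y = 37.953 ✓
  R = 4.988 -> Y = 124.117 ✓
All samples match this transformation.

(d) R³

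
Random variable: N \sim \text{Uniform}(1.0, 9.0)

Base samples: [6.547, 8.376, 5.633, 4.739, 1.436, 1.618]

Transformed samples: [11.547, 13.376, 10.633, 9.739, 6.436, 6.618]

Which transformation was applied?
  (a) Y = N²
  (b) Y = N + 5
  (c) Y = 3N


Checking option (b) Y = N + 5:
  N = 6.547 -> Y = 11.547 ✓
  N = 8.376 -> Y = 13.376 ✓
  N = 5.633 -> Y = 10.633 ✓
All samples match this transformation.

(b) N + 5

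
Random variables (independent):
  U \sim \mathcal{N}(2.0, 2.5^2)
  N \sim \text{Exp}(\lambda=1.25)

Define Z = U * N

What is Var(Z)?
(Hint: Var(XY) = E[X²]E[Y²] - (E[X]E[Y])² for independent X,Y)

Var(XY) = E[X²]E[Y²] - (E[X]E[Y])²
E[U] = 2, Var(U) = 6.25
E[N] = 0.8, Var(N) = 0.64
E[U²] = 6.25 + 2² = 10.25
E[N²] = 0.64 + 0.8² = 1.28
Var(Z) = 10.25*1.28 - (2*0.8)²
= 13.12 - 2.56 = 10.56

10.56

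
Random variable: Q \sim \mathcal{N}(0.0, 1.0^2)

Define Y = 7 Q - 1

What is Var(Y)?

For Y = aQ + b: Var(Y) = a² * Var(Q)
Var(Q) = 1.0^2 = 1
Var(Y) = 7² * 1 = 49 * 1 = 49

49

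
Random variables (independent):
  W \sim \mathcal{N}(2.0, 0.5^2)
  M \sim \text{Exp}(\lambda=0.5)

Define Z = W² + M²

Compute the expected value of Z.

E[Z] = E[W²] + E[M²]
E[W²] = Var(W) + E[W]² = 0.25 + 4 = 4.25
E[M²] = Var(M) + E[M]² = 4 + 4 = 8
E[Z] = 4.25 + 8 = 12.25

12.25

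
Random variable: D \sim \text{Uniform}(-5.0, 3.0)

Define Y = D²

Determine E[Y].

Using E[X²] = Var(X) + (E[X])²:
E[D] = -1
Var(D) = (3 + 5)^2/12 = 5.3333333
E[D²] = 5.3333333 + (-1)² = 5.3333333 + 1 = 6.3333333

6.3333333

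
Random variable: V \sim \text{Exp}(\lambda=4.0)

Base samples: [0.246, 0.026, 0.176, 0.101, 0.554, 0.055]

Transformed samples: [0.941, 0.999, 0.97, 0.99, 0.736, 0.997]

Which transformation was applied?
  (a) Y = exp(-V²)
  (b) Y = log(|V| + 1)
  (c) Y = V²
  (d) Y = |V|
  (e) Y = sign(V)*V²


Checking option (a) Y = exp(-V²):
  V = 0.246 -> Y = 0.941 ✓
  V = 0.026 -> Y = 0.999 ✓
  V = 0.176 -> Y = 0.97 ✓
All samples match this transformation.

(a) exp(-V²)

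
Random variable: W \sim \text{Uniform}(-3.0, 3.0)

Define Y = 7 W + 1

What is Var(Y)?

For Y = aW + b: Var(Y) = a² * Var(W)
Var(W) = (3 + 3)^2/12 = 3
Var(Y) = 7² * 3 = 49 * 3 = 147

147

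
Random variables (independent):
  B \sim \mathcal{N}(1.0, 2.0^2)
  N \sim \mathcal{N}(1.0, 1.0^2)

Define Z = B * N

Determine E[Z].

For independent RVs: E[XY] = E[X]*E[Y]
E[B] = 1
E[N] = 1
E[Z] = 1 * 1 = 1

1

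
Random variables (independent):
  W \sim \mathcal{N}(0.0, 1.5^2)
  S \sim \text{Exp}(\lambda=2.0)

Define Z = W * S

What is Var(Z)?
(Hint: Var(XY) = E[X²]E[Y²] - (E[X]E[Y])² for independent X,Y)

Var(XY) = E[X²]E[Y²] - (E[X]E[Y])²
E[W] = 0, Var(W) = 2.25
E[S] = 0.5, Var(S) = 0.25
E[W²] = 2.25 + 0² = 2.25
E[S²] = 0.25 + 0.5² = 0.5
Var(Z) = 2.25*0.5 - (0*0.5)²
= 1.125 - 0 = 1.125

1.125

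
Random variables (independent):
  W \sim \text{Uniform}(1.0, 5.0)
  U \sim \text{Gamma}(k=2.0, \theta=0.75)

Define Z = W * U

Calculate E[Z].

For independent RVs: E[XY] = E[X]*E[Y]
E[W] = 3
E[U] = 1.5
E[Z] = 3 * 1.5 = 4.5

4.5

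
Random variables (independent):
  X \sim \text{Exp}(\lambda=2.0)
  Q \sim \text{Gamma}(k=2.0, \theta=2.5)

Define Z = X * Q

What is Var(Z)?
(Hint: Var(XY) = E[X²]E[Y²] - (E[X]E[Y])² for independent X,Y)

Var(XY) = E[X²]E[Y²] - (E[X]E[Y])²
E[X] = 0.5, Var(X) = 0.25
E[Q] = 5, Var(Q) = 12.5
E[X²] = 0.25 + 0.5² = 0.5
E[Q²] = 12.5 + 5² = 37.5
Var(Z) = 0.5*37.5 - (0.5*5)²
= 18.75 - 6.25 = 12.5

12.5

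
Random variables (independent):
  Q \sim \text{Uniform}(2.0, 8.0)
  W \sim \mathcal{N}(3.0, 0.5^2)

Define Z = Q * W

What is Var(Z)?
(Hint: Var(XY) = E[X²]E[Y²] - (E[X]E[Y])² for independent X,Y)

Var(XY) = E[X²]E[Y²] - (E[X]E[Y])²
E[Q] = 5, Var(Q) = 3
E[W] = 3, Var(W) = 0.25
E[Q²] = 3 + 5² = 28
E[W²] = 0.25 + 3² = 9.25
Var(Z) = 28*9.25 - (5*3)²
= 259 - 225 = 34

34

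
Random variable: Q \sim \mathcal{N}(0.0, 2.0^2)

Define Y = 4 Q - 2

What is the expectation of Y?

For Y = 4Q - 2:
E[Y] = 4 * E[Q] - 2
E[Q] = 0.0 = 0
E[Y] = 4 * 0 - 2 = -2

-2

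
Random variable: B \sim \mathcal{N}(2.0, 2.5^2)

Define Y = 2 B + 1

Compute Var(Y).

For Y = aB + b: Var(Y) = a² * Var(B)
Var(B) = 2.5^2 = 6.25
Var(Y) = 2² * 6.25 = 4 * 6.25 = 25

25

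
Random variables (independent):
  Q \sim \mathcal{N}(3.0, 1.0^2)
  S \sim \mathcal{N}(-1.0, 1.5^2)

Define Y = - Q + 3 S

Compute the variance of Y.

For independent RVs: Var(aX + bY) = a²Var(X) + b²Var(Y)
Var(Q) = 1
Var(S) = 2.25
Var(Y) = (-1)²*1 + 3²*2.25
= 1*1 + 9*2.25 = 21.25

21.25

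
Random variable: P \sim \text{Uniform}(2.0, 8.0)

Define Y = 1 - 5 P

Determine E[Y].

For Y = -5P + 1:
E[Y] = -5 * E[P] + 1
E[P] = (2 + 8)/2 = 5
E[Y] = -5 * 5 + 1 = -24

-24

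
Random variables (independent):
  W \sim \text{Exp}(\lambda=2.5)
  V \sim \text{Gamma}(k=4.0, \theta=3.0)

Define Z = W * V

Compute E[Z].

For independent RVs: E[XY] = E[X]*E[Y]
E[W] = 0.4
E[V] = 12
E[Z] = 0.4 * 12 = 4.8

4.8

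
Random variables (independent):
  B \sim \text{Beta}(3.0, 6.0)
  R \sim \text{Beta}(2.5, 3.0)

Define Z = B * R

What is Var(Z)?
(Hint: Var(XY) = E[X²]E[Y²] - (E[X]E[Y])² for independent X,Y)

Var(XY) = E[X²]E[Y²] - (E[X]E[Y])²
E[B] = 0.33333333, Var(B) = 0.022222222
E[R] = 0.45454545, Var(R) = 0.038143675
E[B²] = 0.022222222 + 0.33333333² = 0.13333333
E[R²] = 0.038143675 + 0.45454545² = 0.24475524
Var(Z) = 0.13333333*0.24475524 - (0.33333333*0.45454545)²
= 0.032634033 - 0.022956841 = 0.0096771915

0.0096771915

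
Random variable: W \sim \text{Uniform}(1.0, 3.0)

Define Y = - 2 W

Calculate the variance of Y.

For Y = aW + b: Var(Y) = a² * Var(W)
Var(W) = (3 - 1)^2/12 = 0.33333333
Var(Y) = (-2)² * 0.33333333 = 4 * 0.33333333 = 1.3333333

1.3333333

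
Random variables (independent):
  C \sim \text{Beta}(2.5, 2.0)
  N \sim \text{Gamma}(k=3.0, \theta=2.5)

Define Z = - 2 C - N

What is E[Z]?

E[Z] = -2*E[C] - 1*E[N]
E[C] = 0.55555556
E[N] = 7.5
E[Z] = -2*0.55555556 - 1*7.5 = -8.6111111

-8.6111111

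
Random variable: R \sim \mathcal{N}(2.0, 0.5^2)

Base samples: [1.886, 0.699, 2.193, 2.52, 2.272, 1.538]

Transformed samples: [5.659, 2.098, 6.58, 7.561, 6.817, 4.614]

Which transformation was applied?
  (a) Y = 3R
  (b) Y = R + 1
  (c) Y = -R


Checking option (a) Y = 3R:
  R = 1.886 -> Y = 5.659 ✓
  R = 0.699 -> Y = 2.098 ✓
  R = 2.193 -> Y = 6.58 ✓
All samples match this transformation.

(a) 3R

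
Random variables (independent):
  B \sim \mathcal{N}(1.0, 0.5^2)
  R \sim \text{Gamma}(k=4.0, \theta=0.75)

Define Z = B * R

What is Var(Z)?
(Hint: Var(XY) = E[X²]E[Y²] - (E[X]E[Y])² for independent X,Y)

Var(XY) = E[X²]E[Y²] - (E[X]E[Y])²
E[B] = 1, Var(B) = 0.25
E[R] = 3, Var(R) = 2.25
E[B²] = 0.25 + 1² = 1.25
E[R²] = 2.25 + 3² = 11.25
Var(Z) = 1.25*11.25 - (1*3)²
= 14.0625 - 9 = 5.0625

5.0625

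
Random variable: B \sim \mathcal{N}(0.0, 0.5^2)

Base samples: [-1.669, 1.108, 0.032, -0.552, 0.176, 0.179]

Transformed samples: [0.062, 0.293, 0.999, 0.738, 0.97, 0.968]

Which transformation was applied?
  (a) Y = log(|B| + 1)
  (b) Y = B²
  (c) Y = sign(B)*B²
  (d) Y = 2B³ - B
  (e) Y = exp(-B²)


Checking option (e) Y = exp(-B²):
  B = -1.669 -> Y = 0.062 ✓
  B = 1.108 -> Y = 0.293 ✓
  B = 0.032 -> Y = 0.999 ✓
All samples match this transformation.

(e) exp(-B²)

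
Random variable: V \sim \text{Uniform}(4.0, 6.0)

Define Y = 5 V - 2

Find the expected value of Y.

For Y = 5V - 2:
E[Y] = 5 * E[V] - 2
E[V] = (4 + 6)/2 = 5
E[Y] = 5 * 5 - 2 = 23

23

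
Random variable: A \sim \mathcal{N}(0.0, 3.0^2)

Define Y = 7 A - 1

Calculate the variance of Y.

For Y = aA + b: Var(Y) = a² * Var(A)
Var(A) = 3.0^2 = 9
Var(Y) = 7² * 9 = 49 * 9 = 441

441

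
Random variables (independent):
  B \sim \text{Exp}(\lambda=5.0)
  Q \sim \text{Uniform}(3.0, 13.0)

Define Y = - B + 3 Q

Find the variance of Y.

For independent RVs: Var(aX + bY) = a²Var(X) + b²Var(Y)
Var(B) = 0.04
Var(Q) = 8.3333333
Var(Y) = (-1)²*0.04 + 3²*8.3333333
= 1*0.04 + 9*8.3333333 = 75.04

75.04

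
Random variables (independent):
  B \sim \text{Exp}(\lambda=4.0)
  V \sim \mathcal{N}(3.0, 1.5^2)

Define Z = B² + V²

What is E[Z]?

E[Z] = E[B²] + E[V²]
E[B²] = Var(B) + E[B]² = 0.0625 + 0.0625 = 0.125
E[V²] = Var(V) + E[V]² = 2.25 + 9 = 11.25
E[Z] = 0.125 + 11.25 = 11.375

11.375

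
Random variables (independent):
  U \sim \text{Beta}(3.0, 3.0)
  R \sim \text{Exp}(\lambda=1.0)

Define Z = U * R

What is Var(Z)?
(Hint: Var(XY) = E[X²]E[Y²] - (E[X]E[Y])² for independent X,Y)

Var(XY) = E[X²]E[Y²] - (E[X]E[Y])²
E[U] = 0.5, Var(U) = 0.035714286
E[R] = 1, Var(R) = 1
E[U²] = 0.035714286 + 0.5² = 0.28571429
E[R²] = 1 + 1² = 2
Var(Z) = 0.28571429*2 - (0.5*1)²
= 0.57142857 - 0.25 = 0.32142857

0.32142857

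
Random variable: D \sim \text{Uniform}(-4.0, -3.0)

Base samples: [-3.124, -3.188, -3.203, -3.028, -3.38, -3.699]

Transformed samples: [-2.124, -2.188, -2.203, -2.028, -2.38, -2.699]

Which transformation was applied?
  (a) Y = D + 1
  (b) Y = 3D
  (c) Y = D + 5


Checking option (a) Y = D + 1:
  D = -3.124 -> Y = -2.124 ✓
  D = -3.188 -> Y = -2.188 ✓
  D = -3.203 -> Y = -2.203 ✓
All samples match this transformation.

(a) D + 1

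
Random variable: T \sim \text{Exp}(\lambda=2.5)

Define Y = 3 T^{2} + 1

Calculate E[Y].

E[Y] = 3*E[T²] + 1
E[T] = 0.4
E[T²] = Var(T) + (E[T])² = 0.16 + 0.16 = 0.32
E[Y] = 3*0.32 + 1 = 1.96

1.96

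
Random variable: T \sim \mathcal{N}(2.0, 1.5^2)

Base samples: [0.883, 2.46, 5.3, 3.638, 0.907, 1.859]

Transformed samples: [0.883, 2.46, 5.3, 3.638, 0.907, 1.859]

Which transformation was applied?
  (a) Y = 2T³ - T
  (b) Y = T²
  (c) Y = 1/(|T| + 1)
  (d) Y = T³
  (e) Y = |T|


Checking option (e) Y = |T|:
  T = 0.883 -> Y = 0.883 ✓
  T = 2.46 -> Y = 2.46 ✓
  T = 5.3 -> Y = 5.3 ✓
All samples match this transformation.

(e) |T|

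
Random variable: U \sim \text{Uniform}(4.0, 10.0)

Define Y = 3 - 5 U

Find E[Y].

For Y = -5U + 3:
E[Y] = -5 * E[U] + 3
E[U] = (4 + 10)/2 = 7
E[Y] = -5 * 7 + 3 = -32

-32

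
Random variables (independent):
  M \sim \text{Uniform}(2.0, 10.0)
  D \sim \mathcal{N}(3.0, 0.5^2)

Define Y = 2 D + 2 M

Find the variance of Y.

For independent RVs: Var(aX + bY) = a²Var(X) + b²Var(Y)
Var(M) = 5.3333333
Var(D) = 0.25
Var(Y) = 2²*5.3333333 + 2²*0.25
= 4*5.3333333 + 4*0.25 = 22.333333

22.333333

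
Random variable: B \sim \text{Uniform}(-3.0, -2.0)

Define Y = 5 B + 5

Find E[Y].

For Y = 5B + 5:
E[Y] = 5 * E[B] + 5
E[B] = (-3 - 2)/2 = -2.5
E[Y] = 5 * (-2.5) + 5 = -7.5

-7.5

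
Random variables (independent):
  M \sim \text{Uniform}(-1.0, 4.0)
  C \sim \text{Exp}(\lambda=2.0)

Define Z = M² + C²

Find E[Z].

E[Z] = E[M²] + E[C²]
E[M²] = Var(M) + E[M]² = 2.0833333 + 2.25 = 4.3333333
E[C²] = Var(C) + E[C]² = 0.25 + 0.25 = 0.5
E[Z] = 4.3333333 + 0.5 = 4.8333333

4.8333333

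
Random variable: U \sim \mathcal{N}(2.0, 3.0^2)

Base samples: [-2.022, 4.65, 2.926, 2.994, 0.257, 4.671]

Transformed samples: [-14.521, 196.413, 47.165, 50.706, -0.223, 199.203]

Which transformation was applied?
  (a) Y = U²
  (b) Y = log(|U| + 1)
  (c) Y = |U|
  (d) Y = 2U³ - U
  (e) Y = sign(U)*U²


Checking option (d) Y = 2U³ - U:
  U = -2.022 -> Y = -14.521 ✓
  U = 4.65 -> Y = 196.413 ✓
  U = 2.926 -> Y = 47.165 ✓
All samples match this transformation.

(d) 2U³ - U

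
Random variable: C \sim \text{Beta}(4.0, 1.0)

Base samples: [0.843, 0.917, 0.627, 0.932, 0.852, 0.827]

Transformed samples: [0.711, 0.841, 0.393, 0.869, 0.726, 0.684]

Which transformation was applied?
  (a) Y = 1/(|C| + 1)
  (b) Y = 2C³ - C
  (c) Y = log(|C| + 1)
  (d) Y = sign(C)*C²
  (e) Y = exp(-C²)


Checking option (d) Y = sign(C)*C²:
  C = 0.843 -> Y = 0.711 ✓
  C = 0.917 -> Y = 0.841 ✓
  C = 0.627 -> Y = 0.393 ✓
All samples match this transformation.

(d) sign(C)*C²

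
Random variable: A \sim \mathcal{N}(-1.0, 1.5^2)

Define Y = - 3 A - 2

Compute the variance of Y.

For Y = aA + b: Var(Y) = a² * Var(A)
Var(A) = 1.5^2 = 2.25
Var(Y) = (-3)² * 2.25 = 9 * 2.25 = 20.25

20.25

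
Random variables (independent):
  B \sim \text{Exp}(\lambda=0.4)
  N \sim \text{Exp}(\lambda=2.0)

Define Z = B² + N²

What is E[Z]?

E[Z] = E[B²] + E[N²]
E[B²] = Var(B) + E[B]² = 6.25 + 6.25 = 12.5
E[N²] = Var(N) + E[N]² = 0.25 + 0.25 = 0.5
E[Z] = 12.5 + 0.5 = 13

13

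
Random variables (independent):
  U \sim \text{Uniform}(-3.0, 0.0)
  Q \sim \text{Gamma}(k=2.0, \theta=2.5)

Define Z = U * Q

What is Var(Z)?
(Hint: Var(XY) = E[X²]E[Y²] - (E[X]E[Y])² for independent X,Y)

Var(XY) = E[X²]E[Y²] - (E[X]E[Y])²
E[U] = -1.5, Var(U) = 0.75
E[Q] = 5, Var(Q) = 12.5
E[U²] = 0.75 + (-1.5)² = 3
E[Q²] = 12.5 + 5² = 37.5
Var(Z) = 3*37.5 - (-1.5*5)²
= 112.5 - 56.25 = 56.25

56.25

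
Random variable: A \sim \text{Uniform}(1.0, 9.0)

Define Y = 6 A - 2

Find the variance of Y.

For Y = aA + b: Var(Y) = a² * Var(A)
Var(A) = (9 - 1)^2/12 = 5.3333333
Var(Y) = 6² * 5.3333333 = 36 * 5.3333333 = 192

192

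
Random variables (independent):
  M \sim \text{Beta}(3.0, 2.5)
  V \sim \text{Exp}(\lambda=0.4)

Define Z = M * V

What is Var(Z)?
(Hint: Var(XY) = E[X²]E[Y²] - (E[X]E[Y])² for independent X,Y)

Var(XY) = E[X²]E[Y²] - (E[X]E[Y])²
E[M] = 0.54545455, Var(M) = 0.038143675
E[V] = 2.5, Var(V) = 6.25
E[M²] = 0.038143675 + 0.54545455² = 0.33566434
E[V²] = 6.25 + 2.5² = 12.5
Var(Z) = 0.33566434*12.5 - (0.54545455*2.5)²
= 4.1958042 - 1.8595041 = 2.3363001

2.3363001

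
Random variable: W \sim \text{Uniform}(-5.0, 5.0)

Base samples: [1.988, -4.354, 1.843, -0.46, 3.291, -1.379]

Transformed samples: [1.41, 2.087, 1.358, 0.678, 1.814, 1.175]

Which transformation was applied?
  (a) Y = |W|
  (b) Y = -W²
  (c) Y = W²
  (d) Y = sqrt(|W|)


Checking option (d) Y = sqrt(|W|):
  W = 1.988 -> Y = 1.41 ✓
  W = -4.354 -> Y = 2.087 ✓
  W = 1.843 -> Y = 1.358 ✓
All samples match this transformation.

(d) sqrt(|W|)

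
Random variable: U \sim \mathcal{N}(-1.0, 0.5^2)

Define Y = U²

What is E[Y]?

E[U²] = Var(U) + (E[U])² = 0.25 + 1 = 1.25

1.25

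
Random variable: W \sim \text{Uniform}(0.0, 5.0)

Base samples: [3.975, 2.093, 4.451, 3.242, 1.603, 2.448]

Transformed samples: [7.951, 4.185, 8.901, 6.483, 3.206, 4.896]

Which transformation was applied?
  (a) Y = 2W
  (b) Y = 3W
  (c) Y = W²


Checking option (a) Y = 2W:
  W = 3.975 -> Y = 7.951 ✓
  W = 2.093 -> Y = 4.185 ✓
  W = 4.451 -> Y = 8.901 ✓
All samples match this transformation.

(a) 2W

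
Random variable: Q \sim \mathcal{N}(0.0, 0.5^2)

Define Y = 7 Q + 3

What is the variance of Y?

For Y = aQ + b: Var(Y) = a² * Var(Q)
Var(Q) = 0.5^2 = 0.25
Var(Y) = 7² * 0.25 = 49 * 0.25 = 12.25

12.25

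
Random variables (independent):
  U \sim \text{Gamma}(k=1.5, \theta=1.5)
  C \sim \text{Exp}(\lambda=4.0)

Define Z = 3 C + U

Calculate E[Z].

E[Z] = 1*E[U] + 3*E[C]
E[U] = 2.25
E[C] = 0.25
E[Z] = 1*2.25 + 3*0.25 = 3

3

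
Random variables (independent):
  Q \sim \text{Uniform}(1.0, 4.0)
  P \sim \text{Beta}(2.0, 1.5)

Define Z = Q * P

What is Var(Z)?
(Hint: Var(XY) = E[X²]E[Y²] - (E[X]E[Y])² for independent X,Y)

Var(XY) = E[X²]E[Y²] - (E[X]E[Y])²
E[Q] = 2.5, Var(Q) = 0.75
E[P] = 0.57142857, Var(P) = 0.054421769
E[Q²] = 0.75 + 2.5² = 7
E[P²] = 0.054421769 + 0.57142857² = 0.38095238
Var(Z) = 7*0.38095238 - (2.5*0.57142857)²
= 2.6666667 - 2.0408163 = 0.62585034

0.62585034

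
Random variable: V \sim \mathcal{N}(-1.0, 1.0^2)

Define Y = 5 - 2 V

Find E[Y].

For Y = -2V + 5:
E[Y] = -2 * E[V] + 5
E[V] = -1.0 = -1
E[Y] = -2 * (-1) + 5 = 7

7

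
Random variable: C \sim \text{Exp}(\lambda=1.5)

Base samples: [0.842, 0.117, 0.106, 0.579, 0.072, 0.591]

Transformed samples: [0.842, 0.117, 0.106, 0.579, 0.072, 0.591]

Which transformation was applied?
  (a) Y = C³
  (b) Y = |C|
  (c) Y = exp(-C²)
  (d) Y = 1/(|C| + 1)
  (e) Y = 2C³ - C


Checking option (b) Y = |C|:
  C = 0.842 -> Y = 0.842 ✓
  C = 0.117 -> Y = 0.117 ✓
  C = 0.106 -> Y = 0.106 ✓
All samples match this transformation.

(b) |C|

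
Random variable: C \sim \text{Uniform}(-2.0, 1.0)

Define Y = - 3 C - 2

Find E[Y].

For Y = -3C - 2:
E[Y] = -3 * E[C] - 2
E[C] = (-2 + 1)/2 = -0.5
E[Y] = -3 * (-0.5) - 2 = -0.5

-0.5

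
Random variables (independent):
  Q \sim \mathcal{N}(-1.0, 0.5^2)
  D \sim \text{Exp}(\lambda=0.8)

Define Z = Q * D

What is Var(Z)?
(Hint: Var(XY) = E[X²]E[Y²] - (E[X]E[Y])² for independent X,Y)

Var(XY) = E[X²]E[Y²] - (E[X]E[Y])²
E[Q] = -1, Var(Q) = 0.25
E[D] = 1.25, Var(D) = 1.5625
E[Q²] = 0.25 + (-1)² = 1.25
E[D²] = 1.5625 + 1.25² = 3.125
Var(Z) = 1.25*3.125 - (-1*1.25)²
= 3.90625 - 1.5625 = 2.34375

2.34375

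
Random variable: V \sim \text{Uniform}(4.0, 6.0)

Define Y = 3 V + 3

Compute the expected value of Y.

For Y = 3V + 3:
E[Y] = 3 * E[V] + 3
E[V] = (4 + 6)/2 = 5
E[Y] = 3 * 5 + 3 = 18

18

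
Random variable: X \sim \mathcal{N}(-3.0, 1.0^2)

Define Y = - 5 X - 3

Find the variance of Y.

For Y = aX + b: Var(Y) = a² * Var(X)
Var(X) = 1.0^2 = 1
Var(Y) = (-5)² * 1 = 25 * 1 = 25

25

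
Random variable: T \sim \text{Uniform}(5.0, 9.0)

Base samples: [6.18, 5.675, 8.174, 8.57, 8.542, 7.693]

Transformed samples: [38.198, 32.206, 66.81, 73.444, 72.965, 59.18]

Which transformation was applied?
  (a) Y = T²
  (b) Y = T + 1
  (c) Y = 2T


Checking option (a) Y = T²:
  T = 6.18 -> Y = 38.198 ✓
  T = 5.675 -> Y = 32.206 ✓
  T = 8.174 -> Y = 66.81 ✓
All samples match this transformation.

(a) T²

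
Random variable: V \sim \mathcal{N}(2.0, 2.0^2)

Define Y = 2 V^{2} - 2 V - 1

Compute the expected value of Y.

E[Y] = 2*E[V²] - 2*E[V] - 1
E[V] = 2
E[V²] = Var(V) + (E[V])² = 4 + 4 = 8
E[Y] = 2*8 - 2*2 - 1 = 11

11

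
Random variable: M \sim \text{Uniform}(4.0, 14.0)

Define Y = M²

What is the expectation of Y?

Using E[X²] = Var(X) + (E[X])²:
E[M] = 9
Var(M) = (14 - 4)^2/12 = 8.3333333
E[M²] = 8.3333333 + 9² = 8.3333333 + 81 = 89.333333

89.333333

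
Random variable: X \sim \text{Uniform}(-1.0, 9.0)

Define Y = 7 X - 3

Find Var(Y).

For Y = aX + b: Var(Y) = a² * Var(X)
Var(X) = (9 + 1)^2/12 = 8.3333333
Var(Y) = 7² * 8.3333333 = 49 * 8.3333333 = 408.33333

408.33333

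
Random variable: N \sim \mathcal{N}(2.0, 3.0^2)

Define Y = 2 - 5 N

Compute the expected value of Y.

For Y = -5N + 2:
E[Y] = -5 * E[N] + 2
E[N] = 2.0 = 2
E[Y] = -5 * 2 + 2 = -8

-8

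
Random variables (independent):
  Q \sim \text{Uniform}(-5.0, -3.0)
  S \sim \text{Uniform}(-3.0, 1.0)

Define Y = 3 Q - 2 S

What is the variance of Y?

For independent RVs: Var(aX + bY) = a²Var(X) + b²Var(Y)
Var(Q) = 0.33333333
Var(S) = 1.3333333
Var(Y) = 3²*0.33333333 + (-2)²*1.3333333
= 9*0.33333333 + 4*1.3333333 = 8.3333333

8.3333333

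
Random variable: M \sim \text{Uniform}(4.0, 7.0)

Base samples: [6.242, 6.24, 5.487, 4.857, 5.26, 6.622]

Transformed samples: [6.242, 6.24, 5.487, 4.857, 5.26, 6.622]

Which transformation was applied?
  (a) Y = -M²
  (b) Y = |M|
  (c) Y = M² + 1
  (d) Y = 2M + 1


Checking option (b) Y = |M|:
  M = 6.242 -> Y = 6.242 ✓
  M = 6.24 -> Y = 6.24 ✓
  M = 5.487 -> Y = 5.487 ✓
All samples match this transformation.

(b) |M|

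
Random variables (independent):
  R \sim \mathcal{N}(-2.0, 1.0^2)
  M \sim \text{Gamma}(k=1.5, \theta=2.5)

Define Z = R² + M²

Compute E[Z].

E[Z] = E[R²] + E[M²]
E[R²] = Var(R) + E[R]² = 1 + 4 = 5
E[M²] = Var(M) + E[M]² = 9.375 + 14.0625 = 23.4375
E[Z] = 5 + 23.4375 = 28.4375

28.4375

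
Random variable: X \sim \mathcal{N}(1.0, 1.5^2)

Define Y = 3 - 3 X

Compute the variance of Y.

For Y = aX + b: Var(Y) = a² * Var(X)
Var(X) = 1.5^2 = 2.25
Var(Y) = (-3)² * 2.25 = 9 * 2.25 = 20.25

20.25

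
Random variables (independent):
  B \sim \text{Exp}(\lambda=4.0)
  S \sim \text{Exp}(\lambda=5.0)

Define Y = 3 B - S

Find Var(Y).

For independent RVs: Var(aX + bY) = a²Var(X) + b²Var(Y)
Var(B) = 0.0625
Var(S) = 0.04
Var(Y) = 3²*0.0625 + (-1)²*0.04
= 9*0.0625 + 1*0.04 = 0.6025

0.6025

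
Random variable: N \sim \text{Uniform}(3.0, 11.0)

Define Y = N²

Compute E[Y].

E[N²] = Var(N) + (E[N])² = 5.3333333 + 49 = 54.333333

54.333333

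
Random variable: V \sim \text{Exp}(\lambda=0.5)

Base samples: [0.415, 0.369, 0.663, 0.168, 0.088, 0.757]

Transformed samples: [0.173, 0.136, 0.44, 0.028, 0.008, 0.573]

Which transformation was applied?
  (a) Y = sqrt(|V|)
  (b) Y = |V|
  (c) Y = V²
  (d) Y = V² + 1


Checking option (c) Y = V²:
  V = 0.415 -> Y = 0.173 ✓
  V = 0.369 -> Y = 0.136 ✓
  V = 0.663 -> Y = 0.44 ✓
All samples match this transformation.

(c) V²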